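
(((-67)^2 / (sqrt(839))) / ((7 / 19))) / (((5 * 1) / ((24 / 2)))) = 1023492 * sqrt(839) / 29365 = 1009.57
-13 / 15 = -0.87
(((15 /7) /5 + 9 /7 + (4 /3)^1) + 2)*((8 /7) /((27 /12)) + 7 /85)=335066 /112455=2.98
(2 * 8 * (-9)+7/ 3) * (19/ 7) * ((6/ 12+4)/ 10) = -4845/ 28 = -173.04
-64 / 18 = -32 / 9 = -3.56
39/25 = 1.56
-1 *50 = -50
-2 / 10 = -1 / 5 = -0.20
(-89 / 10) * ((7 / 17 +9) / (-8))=10.47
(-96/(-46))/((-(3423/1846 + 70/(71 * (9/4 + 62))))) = -22772256/20400793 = -1.12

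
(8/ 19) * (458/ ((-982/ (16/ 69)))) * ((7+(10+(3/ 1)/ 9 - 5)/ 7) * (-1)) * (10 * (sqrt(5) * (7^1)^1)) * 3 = 47778560 * sqrt(5)/ 643701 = 165.97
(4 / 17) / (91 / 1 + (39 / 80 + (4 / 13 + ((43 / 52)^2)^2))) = 146232320 / 57340149813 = 0.00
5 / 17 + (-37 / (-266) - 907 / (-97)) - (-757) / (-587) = 2187051061 / 257478158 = 8.49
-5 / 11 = -0.45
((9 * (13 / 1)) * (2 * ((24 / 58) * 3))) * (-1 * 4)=-33696 / 29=-1161.93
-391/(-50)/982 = 391/49100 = 0.01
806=806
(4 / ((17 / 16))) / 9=64 / 153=0.42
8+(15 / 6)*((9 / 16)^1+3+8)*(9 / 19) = 13189 / 608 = 21.69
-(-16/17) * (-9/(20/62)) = -2232/85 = -26.26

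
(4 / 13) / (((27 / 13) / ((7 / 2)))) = 14 / 27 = 0.52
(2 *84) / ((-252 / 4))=-8 / 3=-2.67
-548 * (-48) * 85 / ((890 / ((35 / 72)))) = 326060 / 267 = 1221.20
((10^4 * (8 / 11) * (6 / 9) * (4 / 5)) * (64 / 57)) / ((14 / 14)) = 8192000 / 1881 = 4355.13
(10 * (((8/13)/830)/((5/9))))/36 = 2/5395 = 0.00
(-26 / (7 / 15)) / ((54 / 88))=-5720 / 63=-90.79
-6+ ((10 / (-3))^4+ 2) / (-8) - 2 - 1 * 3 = -8645 / 324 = -26.68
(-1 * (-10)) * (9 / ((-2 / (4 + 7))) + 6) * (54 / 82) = -11745 / 41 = -286.46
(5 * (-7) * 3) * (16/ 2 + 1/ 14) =-847.50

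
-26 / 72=-13 / 36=-0.36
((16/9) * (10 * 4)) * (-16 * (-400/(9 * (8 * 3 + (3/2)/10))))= 81920000/39123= 2093.91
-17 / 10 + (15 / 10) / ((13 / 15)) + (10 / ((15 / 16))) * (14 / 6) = 14578 / 585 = 24.92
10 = 10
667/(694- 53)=667/641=1.04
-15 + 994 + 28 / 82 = 40153 / 41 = 979.34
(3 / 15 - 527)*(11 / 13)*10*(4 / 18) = -38632 / 39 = -990.56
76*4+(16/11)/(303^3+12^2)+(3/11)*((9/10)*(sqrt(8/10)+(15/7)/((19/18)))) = 27*sqrt(5)/275+12392511185479/40698130473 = 304.72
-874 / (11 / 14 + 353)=-12236 / 4953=-2.47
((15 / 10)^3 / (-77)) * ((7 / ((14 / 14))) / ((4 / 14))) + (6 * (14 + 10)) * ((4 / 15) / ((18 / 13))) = 70381 / 2640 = 26.66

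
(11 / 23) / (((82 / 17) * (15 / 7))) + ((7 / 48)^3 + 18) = 9411687773 / 521441280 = 18.05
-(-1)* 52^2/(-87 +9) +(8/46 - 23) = -3967/69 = -57.49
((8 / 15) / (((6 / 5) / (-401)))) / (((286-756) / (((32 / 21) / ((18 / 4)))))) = 51328 / 399735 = 0.13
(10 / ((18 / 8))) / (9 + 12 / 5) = 200 / 513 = 0.39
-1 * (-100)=100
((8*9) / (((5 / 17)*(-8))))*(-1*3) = 459 / 5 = 91.80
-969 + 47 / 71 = -68752 / 71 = -968.34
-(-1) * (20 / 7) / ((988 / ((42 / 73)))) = 0.00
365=365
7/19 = 0.37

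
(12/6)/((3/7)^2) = 98/9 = 10.89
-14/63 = -0.22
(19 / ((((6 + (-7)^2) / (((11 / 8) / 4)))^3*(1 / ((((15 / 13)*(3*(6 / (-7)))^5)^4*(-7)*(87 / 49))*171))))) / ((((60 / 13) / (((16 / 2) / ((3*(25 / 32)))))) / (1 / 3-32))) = 401165854564852313996477626368 / 6135626316954874816895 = 65383032.45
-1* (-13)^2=-169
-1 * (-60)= 60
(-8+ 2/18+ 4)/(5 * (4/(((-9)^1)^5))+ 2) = -229635/118078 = -1.94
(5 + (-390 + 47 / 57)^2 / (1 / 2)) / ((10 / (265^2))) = 13822909547035 / 6498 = 2127256009.09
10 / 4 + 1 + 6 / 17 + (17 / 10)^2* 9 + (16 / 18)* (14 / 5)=494983 / 15300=32.35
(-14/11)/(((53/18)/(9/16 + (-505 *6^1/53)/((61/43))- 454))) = 213.42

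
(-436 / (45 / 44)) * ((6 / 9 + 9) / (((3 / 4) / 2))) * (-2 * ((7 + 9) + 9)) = 44506880 / 81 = 549467.65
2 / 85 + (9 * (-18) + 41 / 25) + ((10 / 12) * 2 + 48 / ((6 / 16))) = -39104 / 1275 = -30.67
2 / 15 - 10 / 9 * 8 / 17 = -298 / 765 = -0.39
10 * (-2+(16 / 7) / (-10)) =-156 / 7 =-22.29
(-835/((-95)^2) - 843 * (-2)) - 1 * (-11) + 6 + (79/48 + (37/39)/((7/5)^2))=94100465863/55189680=1705.04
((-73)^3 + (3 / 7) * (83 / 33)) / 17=-29954226 / 1309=-22883.29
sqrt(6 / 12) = sqrt(2) / 2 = 0.71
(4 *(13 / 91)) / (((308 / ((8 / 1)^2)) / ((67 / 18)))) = 2144 / 4851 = 0.44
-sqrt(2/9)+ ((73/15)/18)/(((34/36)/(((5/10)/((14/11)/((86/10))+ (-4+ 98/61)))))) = -sqrt(2)/3 - 2106269/33041880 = -0.54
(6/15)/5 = 2/25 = 0.08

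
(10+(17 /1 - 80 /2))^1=-13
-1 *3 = -3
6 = 6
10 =10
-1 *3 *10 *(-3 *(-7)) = -630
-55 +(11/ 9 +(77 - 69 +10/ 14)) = -2839/ 63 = -45.06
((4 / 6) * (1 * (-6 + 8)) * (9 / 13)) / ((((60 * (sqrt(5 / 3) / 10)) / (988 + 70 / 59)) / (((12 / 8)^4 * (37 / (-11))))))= -2007.31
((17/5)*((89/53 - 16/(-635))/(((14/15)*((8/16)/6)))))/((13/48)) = 842547744/3062605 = 275.11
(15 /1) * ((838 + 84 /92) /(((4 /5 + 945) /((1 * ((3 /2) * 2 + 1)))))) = 5788500 /108767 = 53.22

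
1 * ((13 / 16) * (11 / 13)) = 11 / 16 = 0.69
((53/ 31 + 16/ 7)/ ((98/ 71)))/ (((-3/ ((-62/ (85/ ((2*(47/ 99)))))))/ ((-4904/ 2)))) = -278199016/ 169785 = -1638.54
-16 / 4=-4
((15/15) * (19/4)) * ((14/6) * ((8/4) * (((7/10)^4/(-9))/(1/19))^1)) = -6067327/540000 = -11.24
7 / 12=0.58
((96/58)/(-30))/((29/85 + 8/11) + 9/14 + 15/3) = -20944/2547679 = -0.01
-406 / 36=-203 / 18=-11.28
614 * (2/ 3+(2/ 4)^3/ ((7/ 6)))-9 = 19577/ 42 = 466.12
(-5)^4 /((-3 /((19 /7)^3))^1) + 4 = -4282759 /1029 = -4162.06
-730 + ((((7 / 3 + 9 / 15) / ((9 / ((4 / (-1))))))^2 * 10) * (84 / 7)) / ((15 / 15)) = -639142 / 1215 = -526.04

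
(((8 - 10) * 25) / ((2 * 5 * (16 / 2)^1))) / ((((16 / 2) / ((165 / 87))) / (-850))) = 116875 / 928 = 125.94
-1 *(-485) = 485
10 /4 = 5 /2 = 2.50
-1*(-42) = 42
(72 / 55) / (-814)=-36 / 22385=-0.00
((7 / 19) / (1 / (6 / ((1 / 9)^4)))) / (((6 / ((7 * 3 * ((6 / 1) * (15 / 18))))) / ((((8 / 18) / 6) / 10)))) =35721 / 19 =1880.05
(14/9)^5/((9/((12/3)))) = 2151296/531441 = 4.05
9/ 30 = 3/ 10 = 0.30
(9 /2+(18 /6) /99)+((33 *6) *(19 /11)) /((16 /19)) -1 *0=108413 /264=410.66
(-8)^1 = -8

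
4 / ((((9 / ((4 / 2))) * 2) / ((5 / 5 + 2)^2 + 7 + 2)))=8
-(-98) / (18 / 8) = 392 / 9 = 43.56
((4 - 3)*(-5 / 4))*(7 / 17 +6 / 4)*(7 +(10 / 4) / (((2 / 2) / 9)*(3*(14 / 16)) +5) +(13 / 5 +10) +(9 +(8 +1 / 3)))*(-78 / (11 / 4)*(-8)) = -43791280 / 2159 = -20283.13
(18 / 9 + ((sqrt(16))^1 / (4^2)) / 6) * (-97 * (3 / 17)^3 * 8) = -42777 / 4913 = -8.71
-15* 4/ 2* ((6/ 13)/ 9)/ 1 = -20/ 13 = -1.54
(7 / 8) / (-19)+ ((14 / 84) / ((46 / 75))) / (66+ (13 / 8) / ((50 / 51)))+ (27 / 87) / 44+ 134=133.97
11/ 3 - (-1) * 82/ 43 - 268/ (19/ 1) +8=-1303/ 2451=-0.53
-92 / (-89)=92 / 89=1.03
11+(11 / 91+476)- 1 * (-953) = 131051 / 91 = 1440.12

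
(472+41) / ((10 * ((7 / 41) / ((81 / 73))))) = 333.40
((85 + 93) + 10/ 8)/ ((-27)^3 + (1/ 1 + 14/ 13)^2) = -40391/ 4434264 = -0.01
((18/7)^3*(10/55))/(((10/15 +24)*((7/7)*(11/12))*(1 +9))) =0.01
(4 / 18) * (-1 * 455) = -910 / 9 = -101.11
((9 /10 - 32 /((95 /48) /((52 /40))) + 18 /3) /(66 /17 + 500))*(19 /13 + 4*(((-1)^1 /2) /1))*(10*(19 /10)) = 1596147 /5567900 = 0.29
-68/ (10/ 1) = -34/ 5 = -6.80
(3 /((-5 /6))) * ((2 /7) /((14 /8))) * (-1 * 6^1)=864 /245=3.53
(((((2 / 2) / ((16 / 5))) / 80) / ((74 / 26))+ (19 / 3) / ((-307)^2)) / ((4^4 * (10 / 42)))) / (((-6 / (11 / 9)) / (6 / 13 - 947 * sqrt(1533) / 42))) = -296887283 / 133694724833280+ 40164608143 * sqrt(1533) / 370231545692160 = 0.00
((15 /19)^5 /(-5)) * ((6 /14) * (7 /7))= -455625 /17332693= -0.03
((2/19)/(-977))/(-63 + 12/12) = 1/575453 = 0.00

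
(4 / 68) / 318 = 1 / 5406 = 0.00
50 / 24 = 25 / 12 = 2.08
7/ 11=0.64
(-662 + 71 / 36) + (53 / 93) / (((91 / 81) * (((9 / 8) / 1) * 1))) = -66983989 / 101556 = -659.58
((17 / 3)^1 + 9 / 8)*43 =7009 / 24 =292.04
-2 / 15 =-0.13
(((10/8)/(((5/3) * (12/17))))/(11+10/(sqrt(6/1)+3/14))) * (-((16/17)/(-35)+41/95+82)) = -2313498189/239116976+6521095 * sqrt(6)/4269946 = -5.93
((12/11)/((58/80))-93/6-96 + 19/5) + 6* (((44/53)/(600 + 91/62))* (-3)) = -669695626509/6304789370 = -106.22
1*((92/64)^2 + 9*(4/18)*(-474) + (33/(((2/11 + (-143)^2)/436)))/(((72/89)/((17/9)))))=-1468175931217/1554792192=-944.29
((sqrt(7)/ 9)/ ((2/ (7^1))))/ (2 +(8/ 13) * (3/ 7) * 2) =637 * sqrt(7)/ 4140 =0.41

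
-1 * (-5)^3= 125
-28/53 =-0.53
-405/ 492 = -135/ 164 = -0.82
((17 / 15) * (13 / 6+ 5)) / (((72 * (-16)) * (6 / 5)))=-731 / 124416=-0.01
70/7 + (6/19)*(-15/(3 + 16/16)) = 335/38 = 8.82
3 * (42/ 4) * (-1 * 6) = -189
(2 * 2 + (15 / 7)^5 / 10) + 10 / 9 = 2913119 / 302526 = 9.63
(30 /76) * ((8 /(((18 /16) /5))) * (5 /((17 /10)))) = 40000 /969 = 41.28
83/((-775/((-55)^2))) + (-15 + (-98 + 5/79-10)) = -1094469/2449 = -446.90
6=6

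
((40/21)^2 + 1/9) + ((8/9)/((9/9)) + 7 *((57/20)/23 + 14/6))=4428199/202860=21.83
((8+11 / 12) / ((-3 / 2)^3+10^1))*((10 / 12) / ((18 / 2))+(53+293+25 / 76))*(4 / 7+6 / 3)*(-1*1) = -10865957 / 9063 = -1198.94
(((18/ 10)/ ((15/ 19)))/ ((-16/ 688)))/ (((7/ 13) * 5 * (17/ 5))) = -10.71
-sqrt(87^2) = -87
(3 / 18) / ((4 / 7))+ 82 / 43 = 2269 / 1032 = 2.20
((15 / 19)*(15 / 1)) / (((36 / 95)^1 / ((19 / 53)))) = 2375 / 212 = 11.20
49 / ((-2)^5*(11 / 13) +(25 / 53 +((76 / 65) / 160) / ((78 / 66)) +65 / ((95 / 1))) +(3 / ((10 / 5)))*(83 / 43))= -10245016600 / 4812958713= -2.13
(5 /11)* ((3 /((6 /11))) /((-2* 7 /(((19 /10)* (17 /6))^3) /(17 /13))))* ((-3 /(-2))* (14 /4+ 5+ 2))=-572870539 /998400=-573.79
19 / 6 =3.17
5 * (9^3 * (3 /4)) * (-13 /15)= -9477 /4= -2369.25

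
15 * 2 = 30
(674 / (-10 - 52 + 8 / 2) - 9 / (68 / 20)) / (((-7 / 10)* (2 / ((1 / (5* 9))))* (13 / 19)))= 0.33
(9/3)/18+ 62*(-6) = -2231/6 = -371.83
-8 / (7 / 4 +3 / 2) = -32 / 13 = -2.46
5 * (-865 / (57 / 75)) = -108125 / 19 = -5690.79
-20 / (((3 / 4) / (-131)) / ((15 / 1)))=52400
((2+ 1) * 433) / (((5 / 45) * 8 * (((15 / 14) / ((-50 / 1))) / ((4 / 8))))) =-136395 / 4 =-34098.75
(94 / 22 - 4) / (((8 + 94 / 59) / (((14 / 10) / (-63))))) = -59 / 93390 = -0.00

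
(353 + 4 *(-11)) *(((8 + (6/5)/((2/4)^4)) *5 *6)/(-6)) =-42024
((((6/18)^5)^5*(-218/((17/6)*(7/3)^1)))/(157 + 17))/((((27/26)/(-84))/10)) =226720/1253139853366197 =0.00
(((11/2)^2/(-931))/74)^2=14641/75942131776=0.00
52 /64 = 13 /16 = 0.81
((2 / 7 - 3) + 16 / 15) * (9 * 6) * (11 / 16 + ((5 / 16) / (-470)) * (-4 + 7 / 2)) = -3221433 / 52640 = -61.20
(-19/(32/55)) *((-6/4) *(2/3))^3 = 1045/32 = 32.66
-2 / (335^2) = -2 / 112225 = -0.00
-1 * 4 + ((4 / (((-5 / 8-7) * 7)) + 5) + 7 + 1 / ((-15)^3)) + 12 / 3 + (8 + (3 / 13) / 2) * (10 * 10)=15427274699 / 18734625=823.46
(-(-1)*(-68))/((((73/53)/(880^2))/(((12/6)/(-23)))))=3324523.65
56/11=5.09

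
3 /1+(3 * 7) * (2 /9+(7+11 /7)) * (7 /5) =3923 /15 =261.53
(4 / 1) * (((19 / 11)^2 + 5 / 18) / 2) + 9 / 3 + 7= 17993 / 1089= 16.52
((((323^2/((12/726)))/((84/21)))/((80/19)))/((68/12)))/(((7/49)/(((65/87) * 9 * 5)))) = 57776203485/3712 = 15564709.99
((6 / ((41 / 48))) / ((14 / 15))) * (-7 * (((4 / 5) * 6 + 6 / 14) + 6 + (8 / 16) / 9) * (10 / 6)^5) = -7645.07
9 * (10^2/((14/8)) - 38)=1206/7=172.29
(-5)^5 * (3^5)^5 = -2647776904509375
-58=-58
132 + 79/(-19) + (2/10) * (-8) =126.24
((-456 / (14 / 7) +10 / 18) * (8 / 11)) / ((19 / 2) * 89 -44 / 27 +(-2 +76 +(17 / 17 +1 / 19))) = -1866864 / 10370965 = -0.18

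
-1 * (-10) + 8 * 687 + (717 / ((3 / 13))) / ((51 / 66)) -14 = 161718 / 17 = 9512.82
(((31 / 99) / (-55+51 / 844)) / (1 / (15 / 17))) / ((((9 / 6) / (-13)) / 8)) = 27210560 / 78039027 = 0.35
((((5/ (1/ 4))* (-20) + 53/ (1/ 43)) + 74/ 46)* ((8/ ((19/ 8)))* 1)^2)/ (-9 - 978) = -59056128/ 2731687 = -21.62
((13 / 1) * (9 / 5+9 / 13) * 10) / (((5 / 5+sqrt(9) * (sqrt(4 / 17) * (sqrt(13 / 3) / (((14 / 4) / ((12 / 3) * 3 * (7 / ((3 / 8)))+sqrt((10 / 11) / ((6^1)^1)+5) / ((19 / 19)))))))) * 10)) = 0.16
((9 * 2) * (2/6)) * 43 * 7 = 1806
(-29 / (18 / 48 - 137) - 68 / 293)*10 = -63480 / 320249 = -0.20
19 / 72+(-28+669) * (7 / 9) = 35915 / 72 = 498.82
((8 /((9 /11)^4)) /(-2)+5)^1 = -3.93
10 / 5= 2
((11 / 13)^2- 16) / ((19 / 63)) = -50.68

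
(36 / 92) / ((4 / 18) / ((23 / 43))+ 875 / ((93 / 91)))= 2511 / 5496791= 0.00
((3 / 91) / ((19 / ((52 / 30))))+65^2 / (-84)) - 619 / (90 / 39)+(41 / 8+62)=-4012391 / 15960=-251.40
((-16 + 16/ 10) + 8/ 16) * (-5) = 139/ 2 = 69.50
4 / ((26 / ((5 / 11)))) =10 / 143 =0.07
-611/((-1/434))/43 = 265174/43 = 6166.84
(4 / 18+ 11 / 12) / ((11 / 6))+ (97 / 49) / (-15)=2637 / 5390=0.49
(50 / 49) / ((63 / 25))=1250 / 3087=0.40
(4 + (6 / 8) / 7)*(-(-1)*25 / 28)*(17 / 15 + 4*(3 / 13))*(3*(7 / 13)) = 230575 / 18928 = 12.18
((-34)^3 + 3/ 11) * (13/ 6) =-5620433/ 66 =-85158.08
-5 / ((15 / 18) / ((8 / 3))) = -16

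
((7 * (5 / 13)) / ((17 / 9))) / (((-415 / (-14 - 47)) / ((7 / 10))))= 0.15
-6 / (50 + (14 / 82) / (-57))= -14022 / 116843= -0.12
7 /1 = 7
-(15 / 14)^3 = -3375 / 2744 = -1.23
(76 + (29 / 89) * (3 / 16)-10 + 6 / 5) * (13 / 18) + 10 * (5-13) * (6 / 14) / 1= 1424601 / 99680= 14.29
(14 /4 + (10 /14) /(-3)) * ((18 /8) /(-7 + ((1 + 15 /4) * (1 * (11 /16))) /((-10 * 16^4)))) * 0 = 0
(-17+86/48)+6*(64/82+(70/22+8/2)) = 352489/10824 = 32.57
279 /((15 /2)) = 37.20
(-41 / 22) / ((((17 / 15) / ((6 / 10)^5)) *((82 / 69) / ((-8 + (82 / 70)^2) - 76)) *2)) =5091416919 / 1145375000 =4.45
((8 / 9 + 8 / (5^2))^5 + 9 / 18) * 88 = 156389478867116 / 576650390625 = 271.20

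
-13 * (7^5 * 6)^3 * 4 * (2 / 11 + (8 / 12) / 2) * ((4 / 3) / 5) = -402897059979802752 / 55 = -7325401090541868.22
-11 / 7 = -1.57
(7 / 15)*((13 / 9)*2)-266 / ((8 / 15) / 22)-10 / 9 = -10972.26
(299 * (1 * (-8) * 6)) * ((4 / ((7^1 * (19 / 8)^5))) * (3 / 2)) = -2821718016 / 17332693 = -162.80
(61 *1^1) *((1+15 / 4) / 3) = 1159 / 12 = 96.58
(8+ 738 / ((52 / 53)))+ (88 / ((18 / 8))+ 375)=274787 / 234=1174.30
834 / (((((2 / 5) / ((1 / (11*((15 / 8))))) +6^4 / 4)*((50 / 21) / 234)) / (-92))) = -22696.25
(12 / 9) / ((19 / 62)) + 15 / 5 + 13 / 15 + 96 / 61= 170222 / 17385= 9.79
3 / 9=1 / 3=0.33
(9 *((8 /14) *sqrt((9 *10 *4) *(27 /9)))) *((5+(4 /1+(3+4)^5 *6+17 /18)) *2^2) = 87136080 *sqrt(30) /7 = 68180566.56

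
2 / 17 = 0.12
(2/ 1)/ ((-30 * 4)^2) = 1/ 7200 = 0.00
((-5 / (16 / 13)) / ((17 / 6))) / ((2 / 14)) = -1365 / 136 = -10.04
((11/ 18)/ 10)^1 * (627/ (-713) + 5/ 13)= -25223/ 834210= -0.03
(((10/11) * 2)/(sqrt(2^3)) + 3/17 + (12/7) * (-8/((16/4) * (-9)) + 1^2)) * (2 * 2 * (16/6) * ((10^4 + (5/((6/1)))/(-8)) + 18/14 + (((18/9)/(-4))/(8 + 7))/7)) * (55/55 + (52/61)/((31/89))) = 24340464014 * sqrt(2)/145607 + 19740116315354/23628045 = 1071860.49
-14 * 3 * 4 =-168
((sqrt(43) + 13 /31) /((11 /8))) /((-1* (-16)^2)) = -0.02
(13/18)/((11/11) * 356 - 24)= 13/5976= 0.00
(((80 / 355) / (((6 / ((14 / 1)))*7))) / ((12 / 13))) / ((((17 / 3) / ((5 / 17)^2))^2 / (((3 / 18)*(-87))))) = -471250 / 1713767399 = -0.00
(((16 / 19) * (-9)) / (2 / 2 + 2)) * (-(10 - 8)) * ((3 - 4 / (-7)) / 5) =480 / 133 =3.61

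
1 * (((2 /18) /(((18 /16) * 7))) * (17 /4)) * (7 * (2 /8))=17 /162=0.10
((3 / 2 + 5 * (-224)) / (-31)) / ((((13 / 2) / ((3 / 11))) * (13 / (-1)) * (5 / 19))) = -127509 / 288145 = -0.44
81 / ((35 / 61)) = 4941 / 35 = 141.17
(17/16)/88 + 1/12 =403/4224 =0.10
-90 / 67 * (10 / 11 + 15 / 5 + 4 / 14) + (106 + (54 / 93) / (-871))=208665566 / 2079077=100.36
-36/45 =-4/5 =-0.80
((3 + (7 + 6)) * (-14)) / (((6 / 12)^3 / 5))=-8960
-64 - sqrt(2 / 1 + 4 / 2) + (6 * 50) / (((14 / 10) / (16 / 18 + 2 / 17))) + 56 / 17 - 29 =6323 / 51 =123.98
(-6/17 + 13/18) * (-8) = -452/153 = -2.95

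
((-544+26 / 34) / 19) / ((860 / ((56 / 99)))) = -25858 / 1375011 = -0.02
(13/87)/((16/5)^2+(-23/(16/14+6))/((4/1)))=2600/164169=0.02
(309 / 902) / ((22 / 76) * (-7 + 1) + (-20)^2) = 0.00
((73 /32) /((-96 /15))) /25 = -73 /5120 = -0.01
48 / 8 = 6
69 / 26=2.65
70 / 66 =35 / 33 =1.06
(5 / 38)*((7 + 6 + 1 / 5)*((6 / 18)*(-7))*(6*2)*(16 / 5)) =-155.62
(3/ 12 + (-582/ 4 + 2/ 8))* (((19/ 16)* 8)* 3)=-8265/ 2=-4132.50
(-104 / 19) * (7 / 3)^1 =-728 / 57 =-12.77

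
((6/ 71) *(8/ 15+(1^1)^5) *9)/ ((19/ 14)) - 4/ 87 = 477272/ 586815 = 0.81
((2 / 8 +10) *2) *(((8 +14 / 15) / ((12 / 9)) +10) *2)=6847 / 10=684.70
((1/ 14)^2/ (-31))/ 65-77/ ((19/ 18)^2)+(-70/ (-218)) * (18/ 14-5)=-1092507553629/ 15540494060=-70.30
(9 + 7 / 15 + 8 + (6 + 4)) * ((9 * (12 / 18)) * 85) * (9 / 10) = 12607.20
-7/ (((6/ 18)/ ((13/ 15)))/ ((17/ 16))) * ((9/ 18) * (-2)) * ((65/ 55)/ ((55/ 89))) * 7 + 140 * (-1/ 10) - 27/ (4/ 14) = 7277753/ 48400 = 150.37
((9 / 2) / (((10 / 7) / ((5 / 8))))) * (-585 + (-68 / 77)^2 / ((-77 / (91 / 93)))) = -1151.74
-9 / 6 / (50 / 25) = -3 / 4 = -0.75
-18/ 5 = -3.60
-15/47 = -0.32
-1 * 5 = -5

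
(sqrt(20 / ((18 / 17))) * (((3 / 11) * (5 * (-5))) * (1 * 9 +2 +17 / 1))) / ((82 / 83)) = -29050 * sqrt(170) / 451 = -839.84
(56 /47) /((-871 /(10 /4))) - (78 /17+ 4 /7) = -25151978 /4871503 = -5.16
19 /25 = 0.76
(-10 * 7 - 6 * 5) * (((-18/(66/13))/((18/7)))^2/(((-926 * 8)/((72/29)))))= 0.06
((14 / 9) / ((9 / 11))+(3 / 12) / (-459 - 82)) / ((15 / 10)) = 333175 / 262926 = 1.27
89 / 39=2.28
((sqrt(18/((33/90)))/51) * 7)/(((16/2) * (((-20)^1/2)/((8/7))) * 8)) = -sqrt(165)/7480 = -0.00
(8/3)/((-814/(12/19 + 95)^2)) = -13205956/440781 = -29.96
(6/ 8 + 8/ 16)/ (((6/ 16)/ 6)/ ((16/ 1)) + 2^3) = 320/ 2049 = 0.16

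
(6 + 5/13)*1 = 6.38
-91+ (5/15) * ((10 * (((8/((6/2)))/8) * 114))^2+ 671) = 48266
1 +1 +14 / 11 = 36 / 11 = 3.27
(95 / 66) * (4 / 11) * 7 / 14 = 95 / 363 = 0.26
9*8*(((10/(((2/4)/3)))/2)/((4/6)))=3240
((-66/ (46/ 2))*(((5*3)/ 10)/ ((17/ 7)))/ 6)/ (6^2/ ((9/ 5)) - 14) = -0.05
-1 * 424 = -424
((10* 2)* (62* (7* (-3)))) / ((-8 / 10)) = 32550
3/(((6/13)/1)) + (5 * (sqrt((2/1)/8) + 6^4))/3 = 6502/3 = 2167.33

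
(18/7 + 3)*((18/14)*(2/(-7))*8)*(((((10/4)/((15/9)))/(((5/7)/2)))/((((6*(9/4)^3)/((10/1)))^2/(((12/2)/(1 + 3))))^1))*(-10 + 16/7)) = 4259840/250047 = 17.04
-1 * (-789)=789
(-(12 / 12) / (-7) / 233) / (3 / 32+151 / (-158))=-2528 / 3553949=-0.00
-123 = -123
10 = 10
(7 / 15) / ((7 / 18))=6 / 5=1.20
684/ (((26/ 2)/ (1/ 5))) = 684/ 65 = 10.52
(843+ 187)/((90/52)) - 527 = 613/9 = 68.11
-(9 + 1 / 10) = -91 / 10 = -9.10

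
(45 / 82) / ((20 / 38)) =171 / 164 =1.04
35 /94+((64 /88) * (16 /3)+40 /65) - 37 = -1295815 /40326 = -32.13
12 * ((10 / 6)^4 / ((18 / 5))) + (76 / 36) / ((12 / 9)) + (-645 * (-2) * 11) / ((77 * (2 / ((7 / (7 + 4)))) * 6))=396419 / 10692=37.08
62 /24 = 31 /12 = 2.58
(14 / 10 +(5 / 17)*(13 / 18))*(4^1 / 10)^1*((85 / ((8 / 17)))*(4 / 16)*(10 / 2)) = 41939 / 288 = 145.62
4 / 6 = 2 / 3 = 0.67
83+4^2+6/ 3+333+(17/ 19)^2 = 156963/ 361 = 434.80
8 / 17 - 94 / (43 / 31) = -49194 / 731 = -67.30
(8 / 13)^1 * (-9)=-72 / 13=-5.54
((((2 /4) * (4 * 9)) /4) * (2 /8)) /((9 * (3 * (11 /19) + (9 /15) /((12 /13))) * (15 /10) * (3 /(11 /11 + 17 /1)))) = 190 /907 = 0.21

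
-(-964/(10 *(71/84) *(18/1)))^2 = -40.15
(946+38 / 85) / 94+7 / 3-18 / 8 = 10.15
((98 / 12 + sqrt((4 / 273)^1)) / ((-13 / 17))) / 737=-833 / 57486-34 * sqrt(273) / 2615613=-0.01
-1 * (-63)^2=-3969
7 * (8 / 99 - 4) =-2716 / 99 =-27.43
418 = 418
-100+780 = 680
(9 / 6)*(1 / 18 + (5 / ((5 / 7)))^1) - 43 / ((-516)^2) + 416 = 2641403 / 6192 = 426.58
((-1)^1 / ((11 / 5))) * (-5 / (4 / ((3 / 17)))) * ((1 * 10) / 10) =75 / 748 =0.10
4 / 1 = 4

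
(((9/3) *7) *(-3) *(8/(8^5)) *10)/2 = -0.08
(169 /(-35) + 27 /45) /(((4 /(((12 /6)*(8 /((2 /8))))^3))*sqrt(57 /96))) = -38797312*sqrt(38) /665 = -359643.15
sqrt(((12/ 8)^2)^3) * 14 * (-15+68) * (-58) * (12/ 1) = -1742958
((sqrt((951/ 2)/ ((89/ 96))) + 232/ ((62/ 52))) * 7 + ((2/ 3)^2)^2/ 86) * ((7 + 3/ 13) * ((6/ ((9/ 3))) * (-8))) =-221187925760/ 1403649- 126336 * sqrt(28213)/ 1157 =-175921.46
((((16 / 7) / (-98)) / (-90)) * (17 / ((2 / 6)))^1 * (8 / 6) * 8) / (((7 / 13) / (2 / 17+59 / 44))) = 453856 / 1188495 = 0.38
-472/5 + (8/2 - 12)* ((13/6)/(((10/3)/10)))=-732/5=-146.40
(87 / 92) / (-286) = -87 / 26312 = -0.00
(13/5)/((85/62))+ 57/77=86287/32725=2.64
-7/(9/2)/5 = -14/45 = -0.31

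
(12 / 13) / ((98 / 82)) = 492 / 637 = 0.77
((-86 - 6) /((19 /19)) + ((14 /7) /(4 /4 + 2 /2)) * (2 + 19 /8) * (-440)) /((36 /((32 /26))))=-8068 /117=-68.96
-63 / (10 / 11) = -693 / 10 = -69.30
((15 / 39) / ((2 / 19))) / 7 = 95 / 182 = 0.52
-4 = -4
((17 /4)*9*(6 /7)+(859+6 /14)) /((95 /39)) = 487149 /1330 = 366.28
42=42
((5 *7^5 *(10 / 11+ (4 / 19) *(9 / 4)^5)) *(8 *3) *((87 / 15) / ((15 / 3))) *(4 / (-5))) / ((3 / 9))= -3062650852233 / 41800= -73269159.14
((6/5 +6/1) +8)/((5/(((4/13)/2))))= 152/325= 0.47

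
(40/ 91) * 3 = 120/ 91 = 1.32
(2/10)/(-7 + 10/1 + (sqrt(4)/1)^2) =1/35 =0.03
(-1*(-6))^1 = 6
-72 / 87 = -24 / 29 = -0.83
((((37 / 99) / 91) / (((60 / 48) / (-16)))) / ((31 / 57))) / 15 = -44992 / 6981975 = -0.01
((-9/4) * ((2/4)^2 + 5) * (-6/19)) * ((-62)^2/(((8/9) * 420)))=233523/6080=38.41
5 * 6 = 30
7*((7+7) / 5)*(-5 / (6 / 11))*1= -539 / 3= -179.67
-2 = -2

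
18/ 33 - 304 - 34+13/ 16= -59249/ 176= -336.64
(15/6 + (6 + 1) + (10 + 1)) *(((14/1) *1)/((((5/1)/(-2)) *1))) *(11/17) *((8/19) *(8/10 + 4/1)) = -1212288/8075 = -150.13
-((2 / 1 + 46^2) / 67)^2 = -4485924 / 4489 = -999.31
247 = 247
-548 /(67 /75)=-613.43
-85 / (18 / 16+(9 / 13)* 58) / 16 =-1105 / 8586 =-0.13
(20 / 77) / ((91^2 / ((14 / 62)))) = 20 / 2823821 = 0.00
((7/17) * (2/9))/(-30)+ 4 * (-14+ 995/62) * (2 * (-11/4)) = -3206332/71145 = -45.07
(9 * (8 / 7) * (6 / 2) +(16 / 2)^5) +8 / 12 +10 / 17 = 11709640 / 357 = 32800.11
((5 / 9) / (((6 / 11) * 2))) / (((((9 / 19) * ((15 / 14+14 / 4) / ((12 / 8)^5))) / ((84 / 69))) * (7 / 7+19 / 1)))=10241 / 94208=0.11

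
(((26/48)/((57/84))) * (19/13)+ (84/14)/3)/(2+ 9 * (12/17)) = 323/852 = 0.38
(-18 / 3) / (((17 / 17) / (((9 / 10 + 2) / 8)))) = -87 / 40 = -2.18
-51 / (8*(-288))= 17 / 768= 0.02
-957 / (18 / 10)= -1595 / 3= -531.67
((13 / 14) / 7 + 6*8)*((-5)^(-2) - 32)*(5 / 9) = -3768883 / 4410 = -854.62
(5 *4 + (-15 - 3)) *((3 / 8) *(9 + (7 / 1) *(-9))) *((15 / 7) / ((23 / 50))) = -188.66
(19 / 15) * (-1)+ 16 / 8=11 / 15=0.73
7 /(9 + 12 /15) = 5 /7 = 0.71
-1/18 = -0.06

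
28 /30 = 14 /15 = 0.93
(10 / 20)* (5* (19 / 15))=19 / 6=3.17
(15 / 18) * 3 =5 / 2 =2.50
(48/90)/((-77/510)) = -272/77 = -3.53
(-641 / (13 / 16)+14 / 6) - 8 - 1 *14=-31535 / 39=-808.59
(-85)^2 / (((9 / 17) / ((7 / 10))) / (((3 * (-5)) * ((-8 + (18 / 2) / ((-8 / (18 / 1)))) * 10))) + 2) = 3612.18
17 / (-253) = -17 / 253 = -0.07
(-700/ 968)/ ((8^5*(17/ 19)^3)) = -1200325/ 38959382528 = -0.00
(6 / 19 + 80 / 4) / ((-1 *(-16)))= 193 / 152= 1.27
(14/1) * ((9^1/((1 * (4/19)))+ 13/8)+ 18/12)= 2569/4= 642.25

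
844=844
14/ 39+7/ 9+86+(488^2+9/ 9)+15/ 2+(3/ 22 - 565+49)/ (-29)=8892481879/ 37323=238257.43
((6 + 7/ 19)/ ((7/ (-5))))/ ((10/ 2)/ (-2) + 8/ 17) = 20570/ 9177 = 2.24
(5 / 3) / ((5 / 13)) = 13 / 3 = 4.33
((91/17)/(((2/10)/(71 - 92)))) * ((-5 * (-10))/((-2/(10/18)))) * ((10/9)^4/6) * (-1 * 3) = -1990625000/334611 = -5949.07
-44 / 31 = -1.42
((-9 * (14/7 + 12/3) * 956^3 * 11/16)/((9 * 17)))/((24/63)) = -9460779867/17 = -556516462.76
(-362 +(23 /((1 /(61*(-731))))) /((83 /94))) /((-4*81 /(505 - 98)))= 9812341429 /6723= 1459518.28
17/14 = 1.21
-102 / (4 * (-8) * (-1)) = -51 / 16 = -3.19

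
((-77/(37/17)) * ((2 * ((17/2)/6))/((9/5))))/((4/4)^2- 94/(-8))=-4.37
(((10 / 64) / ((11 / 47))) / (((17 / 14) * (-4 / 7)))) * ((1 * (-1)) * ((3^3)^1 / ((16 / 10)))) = 1554525 / 95744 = 16.24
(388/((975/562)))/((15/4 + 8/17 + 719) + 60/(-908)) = 3365912416/10883547675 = 0.31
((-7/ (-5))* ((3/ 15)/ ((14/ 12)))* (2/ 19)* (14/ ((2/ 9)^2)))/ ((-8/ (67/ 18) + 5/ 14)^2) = 2993229288/ 1342236475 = 2.23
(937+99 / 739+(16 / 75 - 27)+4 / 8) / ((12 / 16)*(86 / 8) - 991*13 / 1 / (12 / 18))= -807739384 / 17129816775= -0.05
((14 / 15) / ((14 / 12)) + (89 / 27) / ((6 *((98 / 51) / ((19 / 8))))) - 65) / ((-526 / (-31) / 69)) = -9587084273 / 37114560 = -258.31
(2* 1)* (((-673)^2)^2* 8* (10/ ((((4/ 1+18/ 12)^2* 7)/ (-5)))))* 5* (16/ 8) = -6564629729312000/ 847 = -7750448322682.41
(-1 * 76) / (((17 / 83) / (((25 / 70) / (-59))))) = 15770 / 7021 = 2.25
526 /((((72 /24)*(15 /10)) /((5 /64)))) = 1315 /144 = 9.13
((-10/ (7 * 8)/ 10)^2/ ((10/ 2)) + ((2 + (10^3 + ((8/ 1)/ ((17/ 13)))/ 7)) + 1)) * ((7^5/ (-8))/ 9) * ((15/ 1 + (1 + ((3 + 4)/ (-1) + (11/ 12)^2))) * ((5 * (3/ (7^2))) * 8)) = -2654251564783/ 470016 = -5647151.51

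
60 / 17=3.53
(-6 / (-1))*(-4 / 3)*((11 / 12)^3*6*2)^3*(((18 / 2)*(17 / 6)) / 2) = -40085110747 / 497664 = -80546.53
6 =6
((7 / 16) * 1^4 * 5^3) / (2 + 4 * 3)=125 / 32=3.91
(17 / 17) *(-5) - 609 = -614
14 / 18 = 7 / 9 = 0.78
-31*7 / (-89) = 217 / 89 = 2.44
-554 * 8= -4432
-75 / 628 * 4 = -0.48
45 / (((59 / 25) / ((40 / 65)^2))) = 72000 / 9971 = 7.22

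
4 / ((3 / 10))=40 / 3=13.33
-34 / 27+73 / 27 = 13 / 9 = 1.44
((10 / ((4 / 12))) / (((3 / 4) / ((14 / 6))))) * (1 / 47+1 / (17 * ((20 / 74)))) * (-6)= -106904 / 799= -133.80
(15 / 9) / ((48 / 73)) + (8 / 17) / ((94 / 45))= 317555 / 115056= 2.76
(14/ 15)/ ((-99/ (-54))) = 28/ 55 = 0.51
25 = 25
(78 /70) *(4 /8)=0.56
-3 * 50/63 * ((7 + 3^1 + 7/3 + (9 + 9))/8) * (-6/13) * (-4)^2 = 66.67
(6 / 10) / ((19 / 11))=33 / 95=0.35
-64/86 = -32/43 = -0.74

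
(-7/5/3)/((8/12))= -7/10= -0.70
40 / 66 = 20 / 33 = 0.61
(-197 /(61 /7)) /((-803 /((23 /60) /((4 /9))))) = 95151 /3918640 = 0.02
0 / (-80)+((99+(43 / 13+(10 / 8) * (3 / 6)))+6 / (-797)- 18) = 7039277 / 82888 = 84.93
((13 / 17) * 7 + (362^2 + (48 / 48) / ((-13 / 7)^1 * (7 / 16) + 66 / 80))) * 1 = 2229199 / 17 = 131129.35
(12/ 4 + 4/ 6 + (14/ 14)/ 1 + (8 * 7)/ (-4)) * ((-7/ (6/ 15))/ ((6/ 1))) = 245/ 9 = 27.22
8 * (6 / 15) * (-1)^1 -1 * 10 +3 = -51 / 5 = -10.20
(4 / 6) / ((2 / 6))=2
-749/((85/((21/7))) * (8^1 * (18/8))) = -749/510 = -1.47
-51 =-51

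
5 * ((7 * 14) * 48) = 23520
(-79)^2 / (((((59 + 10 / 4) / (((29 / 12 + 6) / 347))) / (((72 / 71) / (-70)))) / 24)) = -30256368 / 35354095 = -0.86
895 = 895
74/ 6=12.33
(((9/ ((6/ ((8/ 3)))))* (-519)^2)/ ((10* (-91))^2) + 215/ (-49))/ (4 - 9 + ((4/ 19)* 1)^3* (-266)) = 230684054/ 559174525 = 0.41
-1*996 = -996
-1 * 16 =-16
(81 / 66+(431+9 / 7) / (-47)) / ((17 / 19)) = -1096091 / 123046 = -8.91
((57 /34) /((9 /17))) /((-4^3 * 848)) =-19 /325632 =-0.00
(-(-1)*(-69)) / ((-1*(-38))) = -69 / 38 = -1.82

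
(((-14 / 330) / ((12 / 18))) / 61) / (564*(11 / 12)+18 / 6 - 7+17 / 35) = -49 / 24118424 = -0.00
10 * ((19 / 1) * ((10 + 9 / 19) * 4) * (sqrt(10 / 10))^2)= 7960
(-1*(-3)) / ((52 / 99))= 297 / 52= 5.71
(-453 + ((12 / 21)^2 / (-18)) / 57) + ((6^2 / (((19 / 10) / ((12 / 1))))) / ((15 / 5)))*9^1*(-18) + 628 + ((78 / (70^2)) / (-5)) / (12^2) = -173845984889 / 14364000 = -12102.90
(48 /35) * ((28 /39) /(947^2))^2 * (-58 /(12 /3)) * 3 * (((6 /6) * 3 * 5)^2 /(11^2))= -1169280 /16446443255353969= -0.00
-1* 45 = -45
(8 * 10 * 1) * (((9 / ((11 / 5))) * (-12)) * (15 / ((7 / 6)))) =-3888000 / 77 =-50493.51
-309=-309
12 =12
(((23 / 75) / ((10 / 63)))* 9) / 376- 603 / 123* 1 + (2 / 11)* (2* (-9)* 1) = -344617503 / 42394000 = -8.13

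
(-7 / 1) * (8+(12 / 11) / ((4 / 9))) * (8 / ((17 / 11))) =-6440 / 17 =-378.82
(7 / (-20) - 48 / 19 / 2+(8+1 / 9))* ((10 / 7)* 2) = 22223 / 1197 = 18.57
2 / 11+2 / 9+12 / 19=1948 / 1881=1.04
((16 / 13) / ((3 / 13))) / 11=16 / 33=0.48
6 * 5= 30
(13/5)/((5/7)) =91/25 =3.64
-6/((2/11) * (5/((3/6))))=-33/10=-3.30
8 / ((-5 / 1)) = -8 / 5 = -1.60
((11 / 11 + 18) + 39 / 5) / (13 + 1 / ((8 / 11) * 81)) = 86832 / 42175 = 2.06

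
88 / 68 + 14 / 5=348 / 85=4.09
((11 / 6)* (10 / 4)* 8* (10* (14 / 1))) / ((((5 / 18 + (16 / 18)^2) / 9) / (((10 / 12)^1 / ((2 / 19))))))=59251500 / 173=342494.22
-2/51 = -0.04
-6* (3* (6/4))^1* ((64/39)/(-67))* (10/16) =360/871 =0.41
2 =2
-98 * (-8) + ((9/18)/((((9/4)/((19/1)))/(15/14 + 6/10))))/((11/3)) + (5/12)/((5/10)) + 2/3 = 606317/770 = 787.42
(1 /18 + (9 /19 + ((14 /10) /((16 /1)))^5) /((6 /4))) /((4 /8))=104039357999 /140083200000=0.74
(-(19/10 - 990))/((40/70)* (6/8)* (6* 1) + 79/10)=69167/733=94.36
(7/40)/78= 7/3120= 0.00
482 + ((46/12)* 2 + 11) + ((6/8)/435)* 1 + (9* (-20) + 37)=622343/1740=357.67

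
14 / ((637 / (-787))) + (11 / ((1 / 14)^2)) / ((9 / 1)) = 182030 / 819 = 222.26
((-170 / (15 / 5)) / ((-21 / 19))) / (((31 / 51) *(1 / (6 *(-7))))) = -109820 / 31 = -3542.58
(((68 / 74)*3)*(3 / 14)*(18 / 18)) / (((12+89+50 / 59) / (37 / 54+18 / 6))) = 199597 / 9337986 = 0.02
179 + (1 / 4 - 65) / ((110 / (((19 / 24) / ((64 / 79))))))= 120586601 / 675840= 178.42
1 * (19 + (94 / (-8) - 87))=-319 / 4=-79.75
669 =669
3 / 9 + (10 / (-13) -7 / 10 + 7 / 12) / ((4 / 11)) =-2187 / 1040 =-2.10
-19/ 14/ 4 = -19/ 56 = -0.34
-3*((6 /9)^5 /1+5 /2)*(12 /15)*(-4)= 25.26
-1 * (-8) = 8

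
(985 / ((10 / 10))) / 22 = 985 / 22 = 44.77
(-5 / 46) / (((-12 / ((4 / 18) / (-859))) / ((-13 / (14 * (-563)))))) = -0.00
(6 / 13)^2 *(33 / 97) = 1188 / 16393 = 0.07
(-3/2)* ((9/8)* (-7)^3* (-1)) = -9261/16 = -578.81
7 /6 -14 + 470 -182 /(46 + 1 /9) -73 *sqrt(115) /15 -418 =87697 /2490 -73 *sqrt(115) /15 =-16.97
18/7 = 2.57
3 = 3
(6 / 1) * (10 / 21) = 2.86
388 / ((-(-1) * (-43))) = -388 / 43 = -9.02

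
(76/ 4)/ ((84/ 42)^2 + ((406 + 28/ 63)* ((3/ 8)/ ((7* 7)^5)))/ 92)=5925200823024/ 1247410701413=4.75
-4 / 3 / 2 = -0.67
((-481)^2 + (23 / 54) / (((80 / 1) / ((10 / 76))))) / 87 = 7596044375 / 2856384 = 2659.32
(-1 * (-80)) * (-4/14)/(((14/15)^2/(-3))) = 27000/343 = 78.72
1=1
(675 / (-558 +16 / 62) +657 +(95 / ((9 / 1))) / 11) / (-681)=-224832889 / 233134902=-0.96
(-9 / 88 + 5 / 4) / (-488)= -101 / 42944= -0.00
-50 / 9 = -5.56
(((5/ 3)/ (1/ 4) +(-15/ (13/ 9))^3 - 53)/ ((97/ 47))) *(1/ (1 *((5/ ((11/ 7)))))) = -177.59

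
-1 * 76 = -76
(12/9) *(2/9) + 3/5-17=-2174/135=-16.10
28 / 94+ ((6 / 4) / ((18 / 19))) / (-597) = 99403 / 336708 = 0.30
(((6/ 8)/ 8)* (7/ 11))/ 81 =0.00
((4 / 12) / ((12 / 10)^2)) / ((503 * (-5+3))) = -25 / 108648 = -0.00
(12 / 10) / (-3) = -2 / 5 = -0.40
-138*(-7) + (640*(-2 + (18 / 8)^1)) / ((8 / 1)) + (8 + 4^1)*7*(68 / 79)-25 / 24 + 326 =2622665 / 1896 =1383.26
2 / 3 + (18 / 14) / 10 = 167 / 210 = 0.80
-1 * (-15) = 15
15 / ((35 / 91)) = 39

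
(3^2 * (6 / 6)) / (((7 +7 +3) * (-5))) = -9 / 85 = -0.11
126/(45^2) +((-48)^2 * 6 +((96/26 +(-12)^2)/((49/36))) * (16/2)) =2105749718/143325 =14692.13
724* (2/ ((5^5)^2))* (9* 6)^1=78192/ 9765625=0.01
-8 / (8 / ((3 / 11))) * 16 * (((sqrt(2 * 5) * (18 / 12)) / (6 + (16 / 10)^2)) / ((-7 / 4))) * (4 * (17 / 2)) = 122400 * sqrt(10) / 8239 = 46.98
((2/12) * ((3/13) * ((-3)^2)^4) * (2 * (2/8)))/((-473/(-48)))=78732/6149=12.80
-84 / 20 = -21 / 5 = -4.20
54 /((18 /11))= 33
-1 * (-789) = 789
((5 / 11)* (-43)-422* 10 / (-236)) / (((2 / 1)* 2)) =-0.42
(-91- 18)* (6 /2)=-327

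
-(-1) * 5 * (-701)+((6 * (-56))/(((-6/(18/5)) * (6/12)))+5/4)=-62011/20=-3100.55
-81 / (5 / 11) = -891 / 5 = -178.20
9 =9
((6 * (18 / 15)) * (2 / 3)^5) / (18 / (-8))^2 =2048 / 10935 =0.19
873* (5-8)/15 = -873/5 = -174.60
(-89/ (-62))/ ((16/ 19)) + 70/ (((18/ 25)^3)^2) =33223905607/ 65898684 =504.17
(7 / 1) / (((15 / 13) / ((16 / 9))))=1456 / 135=10.79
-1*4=-4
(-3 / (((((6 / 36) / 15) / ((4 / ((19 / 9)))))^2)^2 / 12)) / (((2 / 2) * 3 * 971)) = -10450273.41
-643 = -643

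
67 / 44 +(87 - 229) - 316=-20085 / 44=-456.48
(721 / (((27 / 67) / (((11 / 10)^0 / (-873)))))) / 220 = -48307 / 5185620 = -0.01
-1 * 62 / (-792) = 31 / 396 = 0.08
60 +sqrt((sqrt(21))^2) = sqrt(21) +60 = 64.58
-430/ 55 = -86/ 11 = -7.82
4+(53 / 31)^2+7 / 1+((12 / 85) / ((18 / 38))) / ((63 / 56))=31291388 / 2205495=14.19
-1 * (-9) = 9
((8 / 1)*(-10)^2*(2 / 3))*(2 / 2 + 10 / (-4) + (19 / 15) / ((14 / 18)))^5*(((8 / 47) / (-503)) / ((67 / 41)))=-0.00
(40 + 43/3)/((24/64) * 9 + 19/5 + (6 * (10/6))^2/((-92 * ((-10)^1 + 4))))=149960/20303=7.39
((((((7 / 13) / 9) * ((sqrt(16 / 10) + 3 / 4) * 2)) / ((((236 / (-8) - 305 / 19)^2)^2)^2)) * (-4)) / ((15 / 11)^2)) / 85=-58921279060897792 * sqrt(10) / 901849051613855760372685938088125 - 7365159882612224 / 60123270107590384024845729205875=-0.00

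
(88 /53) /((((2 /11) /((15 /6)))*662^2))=605 /11613466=0.00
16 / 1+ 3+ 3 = 22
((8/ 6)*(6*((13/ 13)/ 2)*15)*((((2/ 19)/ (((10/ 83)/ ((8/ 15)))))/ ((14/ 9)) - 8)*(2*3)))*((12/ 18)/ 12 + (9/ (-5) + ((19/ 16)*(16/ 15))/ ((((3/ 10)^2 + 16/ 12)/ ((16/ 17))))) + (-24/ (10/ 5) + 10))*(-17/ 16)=-12156030283/ 1419775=-8561.94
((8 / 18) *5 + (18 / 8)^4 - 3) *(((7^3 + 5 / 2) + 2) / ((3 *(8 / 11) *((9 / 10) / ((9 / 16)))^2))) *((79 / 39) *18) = 864516285875 / 15335424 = 56373.81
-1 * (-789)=789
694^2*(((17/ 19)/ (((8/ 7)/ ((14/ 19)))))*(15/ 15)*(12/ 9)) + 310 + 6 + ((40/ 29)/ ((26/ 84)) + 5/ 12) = 605537842373/ 1633164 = 370775.89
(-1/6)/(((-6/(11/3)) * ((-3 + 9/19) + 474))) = 209/967464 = 0.00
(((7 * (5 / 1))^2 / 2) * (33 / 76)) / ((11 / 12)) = 11025 / 38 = 290.13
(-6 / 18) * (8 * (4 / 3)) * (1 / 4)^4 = -1 / 72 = -0.01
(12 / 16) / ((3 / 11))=11 / 4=2.75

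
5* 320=1600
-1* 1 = -1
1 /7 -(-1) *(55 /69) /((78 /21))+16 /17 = 277241 /213486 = 1.30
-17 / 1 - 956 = -973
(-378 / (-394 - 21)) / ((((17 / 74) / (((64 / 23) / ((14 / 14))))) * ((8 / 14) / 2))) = 6265728 / 162265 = 38.61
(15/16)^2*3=675/256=2.64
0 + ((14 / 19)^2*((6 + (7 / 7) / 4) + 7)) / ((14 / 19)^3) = 1007 / 56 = 17.98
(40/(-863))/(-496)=5/53506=0.00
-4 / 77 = -0.05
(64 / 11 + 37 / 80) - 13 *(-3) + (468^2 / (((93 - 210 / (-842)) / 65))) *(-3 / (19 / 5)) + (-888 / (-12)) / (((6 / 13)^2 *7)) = -92228633504347 / 765792720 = -120435.51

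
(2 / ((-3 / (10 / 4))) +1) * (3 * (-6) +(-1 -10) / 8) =155 / 12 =12.92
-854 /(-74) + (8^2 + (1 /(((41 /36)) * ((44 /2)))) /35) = 44119741 /584045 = 75.54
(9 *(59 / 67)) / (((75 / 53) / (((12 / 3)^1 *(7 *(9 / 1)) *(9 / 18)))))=1182006 / 1675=705.68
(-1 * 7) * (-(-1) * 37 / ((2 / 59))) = -15281 / 2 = -7640.50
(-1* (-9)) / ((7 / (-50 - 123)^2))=269361 / 7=38480.14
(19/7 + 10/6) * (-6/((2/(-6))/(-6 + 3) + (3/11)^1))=-9108/133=-68.48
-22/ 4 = -11/ 2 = -5.50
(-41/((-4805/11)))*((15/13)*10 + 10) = 25256/12493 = 2.02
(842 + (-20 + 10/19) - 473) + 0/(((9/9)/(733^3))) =6641/19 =349.53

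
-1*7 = -7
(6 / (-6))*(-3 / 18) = 1 / 6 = 0.17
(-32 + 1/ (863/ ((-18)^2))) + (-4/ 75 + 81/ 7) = -9109739/ 453075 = -20.11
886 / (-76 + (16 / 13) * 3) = -12.25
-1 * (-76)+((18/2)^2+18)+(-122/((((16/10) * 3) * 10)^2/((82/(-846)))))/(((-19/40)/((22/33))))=303786095/1735992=174.99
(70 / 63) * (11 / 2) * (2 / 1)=110 / 9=12.22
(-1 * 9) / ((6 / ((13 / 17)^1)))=-39 / 34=-1.15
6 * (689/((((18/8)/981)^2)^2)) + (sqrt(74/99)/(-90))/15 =149388246418944 - sqrt(814)/44550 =149388246418944.00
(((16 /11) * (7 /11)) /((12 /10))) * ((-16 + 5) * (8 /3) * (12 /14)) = -640 /33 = -19.39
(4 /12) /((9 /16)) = 16 /27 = 0.59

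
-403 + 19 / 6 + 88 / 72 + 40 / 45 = -7159 / 18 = -397.72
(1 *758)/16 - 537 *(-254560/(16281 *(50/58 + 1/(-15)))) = 26547029903/2503656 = 10603.31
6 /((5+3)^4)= 3 /2048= 0.00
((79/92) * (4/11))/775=79/196075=0.00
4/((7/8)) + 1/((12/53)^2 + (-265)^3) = 1672781947729/365921055367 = 4.57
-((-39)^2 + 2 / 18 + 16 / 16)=-1522.11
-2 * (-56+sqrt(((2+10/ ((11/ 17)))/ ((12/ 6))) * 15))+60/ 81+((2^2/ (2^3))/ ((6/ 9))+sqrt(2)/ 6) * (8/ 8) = -24 * sqrt(110)/ 11+sqrt(2)/ 6+12257/ 108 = 90.84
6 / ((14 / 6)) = 18 / 7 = 2.57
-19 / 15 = -1.27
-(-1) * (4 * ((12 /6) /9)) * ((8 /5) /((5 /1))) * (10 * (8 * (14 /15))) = 14336 /675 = 21.24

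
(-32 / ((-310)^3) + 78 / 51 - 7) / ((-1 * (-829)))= -346320307 / 52480570375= -0.01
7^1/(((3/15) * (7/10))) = 50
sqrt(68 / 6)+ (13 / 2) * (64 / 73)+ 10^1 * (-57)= -41194 / 73+ sqrt(102) / 3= -560.93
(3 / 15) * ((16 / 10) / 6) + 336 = 25204 / 75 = 336.05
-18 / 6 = -3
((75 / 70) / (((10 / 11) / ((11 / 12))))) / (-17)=-121 / 1904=-0.06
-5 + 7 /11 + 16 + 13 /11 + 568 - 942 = -3973 /11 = -361.18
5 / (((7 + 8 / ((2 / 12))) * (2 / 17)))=17 / 22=0.77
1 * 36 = 36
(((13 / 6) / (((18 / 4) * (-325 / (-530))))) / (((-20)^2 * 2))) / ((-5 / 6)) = -53 / 45000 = -0.00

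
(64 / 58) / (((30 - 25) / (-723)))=-23136 / 145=-159.56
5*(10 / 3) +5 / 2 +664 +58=4447 / 6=741.17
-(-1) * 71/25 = 71/25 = 2.84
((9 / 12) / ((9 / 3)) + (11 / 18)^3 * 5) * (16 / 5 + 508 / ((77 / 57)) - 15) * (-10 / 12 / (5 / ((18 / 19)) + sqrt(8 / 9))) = -67.88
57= 57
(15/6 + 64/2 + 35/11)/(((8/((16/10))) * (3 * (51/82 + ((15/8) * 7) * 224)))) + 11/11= 39820604/39786615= 1.00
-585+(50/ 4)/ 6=-6995/ 12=-582.92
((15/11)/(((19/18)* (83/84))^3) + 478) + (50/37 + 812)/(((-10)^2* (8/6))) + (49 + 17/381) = 64993142170508685523/121631051309242200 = 534.35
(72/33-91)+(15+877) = 8835/11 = 803.18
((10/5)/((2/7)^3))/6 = 343/24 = 14.29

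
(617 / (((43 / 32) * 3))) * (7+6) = 256672 / 129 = 1989.71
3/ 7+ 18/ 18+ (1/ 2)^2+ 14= 439/ 28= 15.68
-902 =-902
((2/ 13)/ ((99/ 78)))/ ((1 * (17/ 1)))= 4/ 561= 0.01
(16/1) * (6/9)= 32/3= 10.67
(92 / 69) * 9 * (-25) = -300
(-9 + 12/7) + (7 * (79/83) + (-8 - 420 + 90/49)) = -1735740/4067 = -426.79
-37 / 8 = -4.62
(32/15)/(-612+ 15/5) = -32/9135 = -0.00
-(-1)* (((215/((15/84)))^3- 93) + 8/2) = 1745337575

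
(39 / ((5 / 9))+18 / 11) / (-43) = -3951 / 2365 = -1.67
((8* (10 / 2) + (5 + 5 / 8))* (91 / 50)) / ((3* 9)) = 6643 / 2160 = 3.08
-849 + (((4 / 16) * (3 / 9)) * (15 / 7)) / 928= -22060411 / 25984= -849.00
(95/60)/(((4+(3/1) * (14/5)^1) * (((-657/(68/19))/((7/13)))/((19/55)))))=-2261/17474886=-0.00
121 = 121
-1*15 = -15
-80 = -80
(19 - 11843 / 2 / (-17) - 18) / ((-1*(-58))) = 11877 / 1972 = 6.02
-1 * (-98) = 98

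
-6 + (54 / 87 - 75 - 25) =-3056 / 29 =-105.38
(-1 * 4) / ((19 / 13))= -2.74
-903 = -903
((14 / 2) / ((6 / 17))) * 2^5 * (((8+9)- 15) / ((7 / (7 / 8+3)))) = 702.67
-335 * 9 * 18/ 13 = -54270/ 13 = -4174.62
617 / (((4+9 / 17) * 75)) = 10489 / 5775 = 1.82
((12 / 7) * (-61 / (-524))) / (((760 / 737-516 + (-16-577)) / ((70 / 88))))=-20435 / 142628084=-0.00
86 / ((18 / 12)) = 172 / 3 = 57.33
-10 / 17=-0.59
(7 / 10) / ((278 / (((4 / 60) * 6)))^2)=7 / 4830250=0.00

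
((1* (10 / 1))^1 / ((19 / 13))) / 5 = 26 / 19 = 1.37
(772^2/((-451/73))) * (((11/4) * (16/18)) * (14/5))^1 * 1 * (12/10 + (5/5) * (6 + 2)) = -56036799616/9225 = -6074449.82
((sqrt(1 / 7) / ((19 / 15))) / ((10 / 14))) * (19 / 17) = 3 * sqrt(7) / 17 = 0.47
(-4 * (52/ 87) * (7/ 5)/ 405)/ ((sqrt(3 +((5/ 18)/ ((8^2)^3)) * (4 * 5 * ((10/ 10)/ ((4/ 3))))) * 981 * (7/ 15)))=-106496 * sqrt(28311702)/ 54367173688365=-0.00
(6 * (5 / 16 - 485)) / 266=-23265 / 2128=-10.93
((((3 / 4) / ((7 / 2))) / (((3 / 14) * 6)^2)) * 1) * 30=35 / 9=3.89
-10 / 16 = -5 / 8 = -0.62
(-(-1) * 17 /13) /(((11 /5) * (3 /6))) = 1.19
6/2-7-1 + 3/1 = -2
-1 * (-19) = 19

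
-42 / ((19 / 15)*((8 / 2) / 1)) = -315 / 38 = -8.29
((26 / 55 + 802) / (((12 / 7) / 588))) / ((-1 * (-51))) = 5046216 / 935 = 5397.02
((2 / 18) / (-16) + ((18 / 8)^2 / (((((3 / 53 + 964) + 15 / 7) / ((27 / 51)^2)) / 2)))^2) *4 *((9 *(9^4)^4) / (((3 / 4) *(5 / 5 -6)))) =26482327731586174936987937022597 / 214638231872072000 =123381223841659.71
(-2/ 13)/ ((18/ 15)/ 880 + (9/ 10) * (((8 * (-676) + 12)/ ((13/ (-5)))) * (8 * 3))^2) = -57200/ 830178657792507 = -0.00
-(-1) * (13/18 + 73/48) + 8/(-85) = 26303/12240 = 2.15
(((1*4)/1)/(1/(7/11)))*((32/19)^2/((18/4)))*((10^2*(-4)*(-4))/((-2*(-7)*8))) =819200/35739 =22.92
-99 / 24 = -33 / 8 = -4.12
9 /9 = 1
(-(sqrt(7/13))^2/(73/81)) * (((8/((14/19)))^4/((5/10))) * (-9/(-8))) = -6080256576/325507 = -18679.34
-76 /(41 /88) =-6688 /41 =-163.12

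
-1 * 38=-38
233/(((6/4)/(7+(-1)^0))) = 1242.67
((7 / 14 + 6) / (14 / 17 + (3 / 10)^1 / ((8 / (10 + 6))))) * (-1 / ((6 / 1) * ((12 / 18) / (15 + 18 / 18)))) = -2210 / 121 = -18.26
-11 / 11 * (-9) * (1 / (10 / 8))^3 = 576 / 125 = 4.61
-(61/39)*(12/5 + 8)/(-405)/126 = 122/382725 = 0.00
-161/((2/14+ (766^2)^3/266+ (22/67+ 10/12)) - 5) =-8608026/40603986547394014835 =-0.00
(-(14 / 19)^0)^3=-1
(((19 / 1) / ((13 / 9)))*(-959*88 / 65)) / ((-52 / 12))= 43293096 / 10985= 3941.11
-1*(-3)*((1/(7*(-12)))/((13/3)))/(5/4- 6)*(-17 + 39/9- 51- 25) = -0.15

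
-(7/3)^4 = -2401/81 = -29.64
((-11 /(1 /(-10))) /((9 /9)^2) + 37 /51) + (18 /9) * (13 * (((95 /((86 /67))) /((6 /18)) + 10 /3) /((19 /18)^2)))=4251072961 /791673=5369.73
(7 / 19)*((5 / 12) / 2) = 35 / 456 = 0.08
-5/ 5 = -1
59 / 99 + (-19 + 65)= 4613 / 99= 46.60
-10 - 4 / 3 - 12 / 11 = -410 / 33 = -12.42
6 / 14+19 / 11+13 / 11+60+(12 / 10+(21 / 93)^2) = 23896832 / 369985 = 64.59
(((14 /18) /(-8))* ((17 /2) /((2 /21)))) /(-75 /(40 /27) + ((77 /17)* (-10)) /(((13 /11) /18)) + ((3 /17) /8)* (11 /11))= 0.01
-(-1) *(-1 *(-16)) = 16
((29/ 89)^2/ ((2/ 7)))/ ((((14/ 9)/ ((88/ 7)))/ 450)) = 74933100/ 55447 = 1351.44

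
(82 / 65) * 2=164 / 65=2.52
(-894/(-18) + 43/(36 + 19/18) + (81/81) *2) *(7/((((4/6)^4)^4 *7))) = 1516779912249/43712512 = 34698.99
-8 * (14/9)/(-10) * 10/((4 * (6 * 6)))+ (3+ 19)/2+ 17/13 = 13051/1053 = 12.39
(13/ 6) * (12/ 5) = 26/ 5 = 5.20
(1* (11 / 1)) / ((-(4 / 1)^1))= -11 / 4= -2.75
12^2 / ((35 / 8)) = 32.91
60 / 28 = 15 / 7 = 2.14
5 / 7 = 0.71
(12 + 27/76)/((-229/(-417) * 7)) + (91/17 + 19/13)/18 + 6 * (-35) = -16671927343/80771964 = -206.41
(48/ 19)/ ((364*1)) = 12/ 1729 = 0.01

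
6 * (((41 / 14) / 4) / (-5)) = -123 / 140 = -0.88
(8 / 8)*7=7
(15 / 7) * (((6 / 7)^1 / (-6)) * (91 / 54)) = -65 / 126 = -0.52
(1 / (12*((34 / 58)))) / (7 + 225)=1 / 1632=0.00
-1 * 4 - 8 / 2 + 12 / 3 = -4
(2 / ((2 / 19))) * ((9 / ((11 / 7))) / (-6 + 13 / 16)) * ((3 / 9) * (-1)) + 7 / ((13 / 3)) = 102165 / 11869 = 8.61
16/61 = 0.26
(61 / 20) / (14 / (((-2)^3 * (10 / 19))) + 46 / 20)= -122 / 41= -2.98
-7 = -7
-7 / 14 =-1 / 2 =-0.50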